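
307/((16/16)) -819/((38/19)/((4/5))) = -103/5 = -20.60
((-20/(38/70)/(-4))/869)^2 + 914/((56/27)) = 3363774157519/7633167388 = 440.68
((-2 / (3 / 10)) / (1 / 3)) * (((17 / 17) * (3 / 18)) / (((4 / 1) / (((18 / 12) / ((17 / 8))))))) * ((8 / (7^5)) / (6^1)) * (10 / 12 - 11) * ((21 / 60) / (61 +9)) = 61 / 25714710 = 0.00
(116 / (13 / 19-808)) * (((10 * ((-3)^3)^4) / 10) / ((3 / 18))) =-2342591928 / 5113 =-458163.88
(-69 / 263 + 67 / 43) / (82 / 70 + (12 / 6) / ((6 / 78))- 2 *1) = 512890 / 9963229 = 0.05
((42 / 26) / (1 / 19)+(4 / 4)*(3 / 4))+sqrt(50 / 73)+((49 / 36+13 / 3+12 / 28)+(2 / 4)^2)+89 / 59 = 5*sqrt(146) / 73+7600661 / 193284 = 40.15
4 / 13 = 0.31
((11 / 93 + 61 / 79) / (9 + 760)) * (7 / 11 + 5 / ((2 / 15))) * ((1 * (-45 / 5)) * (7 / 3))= -0.93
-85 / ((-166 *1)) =85 / 166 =0.51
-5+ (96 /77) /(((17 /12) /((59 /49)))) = -252737 /64141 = -3.94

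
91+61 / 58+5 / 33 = 176477 / 1914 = 92.20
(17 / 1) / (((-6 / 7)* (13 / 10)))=-595 / 39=-15.26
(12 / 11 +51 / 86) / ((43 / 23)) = 36639 / 40678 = 0.90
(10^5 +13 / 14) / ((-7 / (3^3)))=-37800351 / 98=-385717.87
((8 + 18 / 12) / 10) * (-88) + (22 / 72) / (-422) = -6350311 / 75960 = -83.60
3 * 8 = 24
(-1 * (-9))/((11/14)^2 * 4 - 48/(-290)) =63945/18721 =3.42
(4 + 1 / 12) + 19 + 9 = 385 / 12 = 32.08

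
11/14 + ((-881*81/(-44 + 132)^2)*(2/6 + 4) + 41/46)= -47695311/1246784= -38.25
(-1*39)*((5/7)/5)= -39/7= -5.57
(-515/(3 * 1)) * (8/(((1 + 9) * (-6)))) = 22.89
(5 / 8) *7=35 / 8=4.38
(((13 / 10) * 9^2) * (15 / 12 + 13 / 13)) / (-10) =-9477 / 400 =-23.69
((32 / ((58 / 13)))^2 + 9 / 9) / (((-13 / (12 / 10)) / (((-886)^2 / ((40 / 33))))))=-171380130471 / 54665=-3135097.97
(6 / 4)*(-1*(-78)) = 117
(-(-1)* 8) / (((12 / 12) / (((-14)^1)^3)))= -21952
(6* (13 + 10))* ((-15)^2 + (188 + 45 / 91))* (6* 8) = 249247872 / 91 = 2738987.60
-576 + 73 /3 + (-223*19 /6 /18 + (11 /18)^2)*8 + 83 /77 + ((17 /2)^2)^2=434954365 /99792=4358.61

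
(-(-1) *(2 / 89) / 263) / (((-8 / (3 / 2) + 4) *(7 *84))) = -1 / 9175544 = -0.00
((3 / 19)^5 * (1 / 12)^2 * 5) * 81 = 10935 / 39617584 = 0.00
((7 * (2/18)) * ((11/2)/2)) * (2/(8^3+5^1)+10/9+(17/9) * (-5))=-17.82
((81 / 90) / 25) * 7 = 63 / 250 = 0.25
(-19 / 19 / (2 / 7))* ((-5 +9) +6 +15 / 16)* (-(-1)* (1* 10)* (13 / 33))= -79625 / 528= -150.80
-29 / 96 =-0.30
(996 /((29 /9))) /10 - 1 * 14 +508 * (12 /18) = 154676 /435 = 355.58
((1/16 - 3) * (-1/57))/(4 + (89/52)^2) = 7943/1068009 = 0.01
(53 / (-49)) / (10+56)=-53 / 3234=-0.02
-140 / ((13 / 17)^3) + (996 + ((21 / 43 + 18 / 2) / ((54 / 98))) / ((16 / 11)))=1181434519 / 1700478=694.77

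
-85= -85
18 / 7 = 2.57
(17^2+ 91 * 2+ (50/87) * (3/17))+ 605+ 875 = 961893/493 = 1951.10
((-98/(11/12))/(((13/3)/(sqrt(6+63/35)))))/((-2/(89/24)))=13083 * sqrt(195)/1430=127.76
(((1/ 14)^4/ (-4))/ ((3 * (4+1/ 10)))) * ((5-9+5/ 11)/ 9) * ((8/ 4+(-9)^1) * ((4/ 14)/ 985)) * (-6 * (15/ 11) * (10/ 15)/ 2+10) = -65/ 21118843053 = -0.00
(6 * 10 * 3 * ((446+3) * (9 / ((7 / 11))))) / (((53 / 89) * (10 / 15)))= 1068157530 / 371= 2879130.81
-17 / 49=-0.35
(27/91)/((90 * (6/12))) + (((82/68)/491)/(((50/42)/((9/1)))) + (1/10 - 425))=-8068128898/18989425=-424.87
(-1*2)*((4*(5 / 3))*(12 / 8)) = -20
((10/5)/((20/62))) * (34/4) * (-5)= -527/2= -263.50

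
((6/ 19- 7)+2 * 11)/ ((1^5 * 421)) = 291/ 7999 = 0.04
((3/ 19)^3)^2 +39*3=5504368806/ 47045881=117.00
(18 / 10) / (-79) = -9 / 395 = -0.02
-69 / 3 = -23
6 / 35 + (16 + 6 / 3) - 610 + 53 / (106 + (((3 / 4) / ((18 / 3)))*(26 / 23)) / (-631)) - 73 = -664.33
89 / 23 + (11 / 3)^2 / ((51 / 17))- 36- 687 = -443797 / 621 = -714.65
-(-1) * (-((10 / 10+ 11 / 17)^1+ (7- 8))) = -0.65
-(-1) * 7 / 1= 7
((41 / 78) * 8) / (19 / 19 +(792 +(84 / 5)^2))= 4100 / 1048359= 0.00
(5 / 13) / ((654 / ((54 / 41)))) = 0.00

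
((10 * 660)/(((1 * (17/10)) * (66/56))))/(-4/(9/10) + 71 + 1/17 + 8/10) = 630000/12893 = 48.86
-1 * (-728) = 728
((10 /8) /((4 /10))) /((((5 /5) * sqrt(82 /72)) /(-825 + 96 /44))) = -678825 * sqrt(41) /1804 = -2409.42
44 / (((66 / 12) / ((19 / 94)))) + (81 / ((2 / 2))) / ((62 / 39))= 153185 / 2914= 52.57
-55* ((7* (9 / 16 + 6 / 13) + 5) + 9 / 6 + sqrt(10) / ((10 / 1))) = -156365 / 208 - 11* sqrt(10) / 2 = -769.15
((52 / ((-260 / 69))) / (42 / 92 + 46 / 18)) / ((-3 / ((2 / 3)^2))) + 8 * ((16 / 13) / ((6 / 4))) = 1761208 / 243165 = 7.24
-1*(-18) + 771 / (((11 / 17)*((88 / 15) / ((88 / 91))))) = 214623 / 1001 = 214.41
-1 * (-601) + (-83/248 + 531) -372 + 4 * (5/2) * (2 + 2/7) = 1358459/1736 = 782.52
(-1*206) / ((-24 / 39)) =1339 / 4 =334.75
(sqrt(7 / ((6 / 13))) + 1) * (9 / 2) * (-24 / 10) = -9 * sqrt(546) / 5 - 54 / 5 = -52.86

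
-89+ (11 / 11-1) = -89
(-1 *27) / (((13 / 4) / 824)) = -6845.54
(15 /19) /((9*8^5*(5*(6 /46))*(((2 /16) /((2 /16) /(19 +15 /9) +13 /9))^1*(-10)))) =-29785 /6253314048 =-0.00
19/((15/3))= 19/5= 3.80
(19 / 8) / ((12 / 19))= 361 / 96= 3.76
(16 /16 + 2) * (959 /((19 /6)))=17262 /19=908.53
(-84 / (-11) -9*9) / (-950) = 807 / 10450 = 0.08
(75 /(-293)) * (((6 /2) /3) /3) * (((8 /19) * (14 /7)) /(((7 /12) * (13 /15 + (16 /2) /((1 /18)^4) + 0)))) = -72000 /490897675877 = -0.00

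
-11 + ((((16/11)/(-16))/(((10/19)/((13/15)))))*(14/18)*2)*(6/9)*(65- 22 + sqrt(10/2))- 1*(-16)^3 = 90844681/22275- 3458*sqrt(5)/22275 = 4077.98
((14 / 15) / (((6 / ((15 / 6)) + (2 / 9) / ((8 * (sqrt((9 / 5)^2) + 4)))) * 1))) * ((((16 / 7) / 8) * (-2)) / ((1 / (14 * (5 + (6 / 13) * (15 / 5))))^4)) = -5075674264948224 / 358526233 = -14157051.28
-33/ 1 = -33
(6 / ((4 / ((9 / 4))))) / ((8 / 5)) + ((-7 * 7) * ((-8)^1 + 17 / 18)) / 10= 105643 / 2880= 36.68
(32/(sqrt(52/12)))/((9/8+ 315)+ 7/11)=2816*sqrt(39)/362375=0.05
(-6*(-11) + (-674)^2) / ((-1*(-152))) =227171 / 76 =2989.09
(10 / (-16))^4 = 0.15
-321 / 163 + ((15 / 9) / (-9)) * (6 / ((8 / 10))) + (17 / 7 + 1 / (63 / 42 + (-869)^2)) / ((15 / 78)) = 1437789689201 / 155095274250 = 9.27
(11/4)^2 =121/16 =7.56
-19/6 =-3.17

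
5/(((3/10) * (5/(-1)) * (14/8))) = -40/21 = -1.90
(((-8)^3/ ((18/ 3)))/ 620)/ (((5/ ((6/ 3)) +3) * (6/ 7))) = -448/ 15345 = -0.03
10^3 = 1000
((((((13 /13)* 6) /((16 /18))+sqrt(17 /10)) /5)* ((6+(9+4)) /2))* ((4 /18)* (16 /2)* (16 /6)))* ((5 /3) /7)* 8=4864* sqrt(170) /2835+2432 /21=138.18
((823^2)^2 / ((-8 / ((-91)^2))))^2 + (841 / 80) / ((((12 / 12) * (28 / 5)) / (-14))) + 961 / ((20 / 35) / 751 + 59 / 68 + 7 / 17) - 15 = 6605104407595349584016879647249177473 / 29288384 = 225519591917237550013578100000.00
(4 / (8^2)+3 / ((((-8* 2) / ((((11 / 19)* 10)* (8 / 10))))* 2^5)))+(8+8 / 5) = 58583 / 6080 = 9.64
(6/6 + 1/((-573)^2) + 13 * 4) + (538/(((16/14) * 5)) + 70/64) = 7787635711/52532640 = 148.24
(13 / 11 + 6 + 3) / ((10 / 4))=224 / 55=4.07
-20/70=-2/7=-0.29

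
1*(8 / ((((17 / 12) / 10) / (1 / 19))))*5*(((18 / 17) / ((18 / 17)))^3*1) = 4800 / 323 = 14.86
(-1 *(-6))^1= 6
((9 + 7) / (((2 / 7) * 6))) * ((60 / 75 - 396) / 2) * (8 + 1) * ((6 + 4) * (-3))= 497952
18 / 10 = 9 / 5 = 1.80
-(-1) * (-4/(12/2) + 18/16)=11/24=0.46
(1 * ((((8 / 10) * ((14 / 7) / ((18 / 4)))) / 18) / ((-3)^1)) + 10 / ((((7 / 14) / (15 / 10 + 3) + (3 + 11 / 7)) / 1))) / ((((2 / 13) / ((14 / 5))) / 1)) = 13888238 / 358425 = 38.75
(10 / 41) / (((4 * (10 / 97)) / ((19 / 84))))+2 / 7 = 5779 / 13776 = 0.42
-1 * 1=-1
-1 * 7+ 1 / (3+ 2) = -34 / 5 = -6.80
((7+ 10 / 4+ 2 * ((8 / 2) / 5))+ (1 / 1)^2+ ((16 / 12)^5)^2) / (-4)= -17630689 / 2361960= -7.46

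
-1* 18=-18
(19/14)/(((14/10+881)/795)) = 75525/61768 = 1.22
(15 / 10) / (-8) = -3 / 16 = -0.19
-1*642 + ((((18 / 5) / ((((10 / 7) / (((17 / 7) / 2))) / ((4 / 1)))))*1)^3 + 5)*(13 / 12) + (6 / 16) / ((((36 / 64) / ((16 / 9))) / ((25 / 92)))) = 52409299031 / 38812500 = 1350.32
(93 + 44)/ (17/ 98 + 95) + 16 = 162658/ 9327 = 17.44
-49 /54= -0.91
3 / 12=1 / 4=0.25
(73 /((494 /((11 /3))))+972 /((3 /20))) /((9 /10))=48020815 /6669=7200.60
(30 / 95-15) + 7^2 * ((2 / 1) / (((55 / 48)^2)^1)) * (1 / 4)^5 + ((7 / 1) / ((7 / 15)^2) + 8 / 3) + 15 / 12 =103549793 / 4827900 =21.45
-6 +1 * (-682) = -688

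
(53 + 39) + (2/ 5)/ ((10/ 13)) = 2313/ 25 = 92.52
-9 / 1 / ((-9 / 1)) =1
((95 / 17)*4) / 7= 380 / 119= 3.19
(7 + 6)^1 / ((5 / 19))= 49.40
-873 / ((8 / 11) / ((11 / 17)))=-105633 / 136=-776.71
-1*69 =-69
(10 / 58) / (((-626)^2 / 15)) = 75 / 11364404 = 0.00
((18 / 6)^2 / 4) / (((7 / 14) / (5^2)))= 225 / 2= 112.50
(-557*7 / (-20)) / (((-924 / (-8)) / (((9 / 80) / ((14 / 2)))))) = 1671 / 61600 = 0.03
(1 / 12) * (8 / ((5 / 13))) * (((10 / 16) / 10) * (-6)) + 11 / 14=19 / 140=0.14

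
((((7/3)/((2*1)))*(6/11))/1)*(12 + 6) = 126/11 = 11.45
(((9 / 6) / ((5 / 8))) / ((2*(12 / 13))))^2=1.69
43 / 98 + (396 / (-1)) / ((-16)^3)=26867 / 50176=0.54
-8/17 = -0.47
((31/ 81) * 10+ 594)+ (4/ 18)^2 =48428/ 81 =597.88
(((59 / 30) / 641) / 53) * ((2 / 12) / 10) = 59 / 61151400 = 0.00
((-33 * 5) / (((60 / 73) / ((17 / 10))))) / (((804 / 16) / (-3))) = 13651 / 670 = 20.37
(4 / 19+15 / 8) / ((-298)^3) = -317 / 4022465984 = -0.00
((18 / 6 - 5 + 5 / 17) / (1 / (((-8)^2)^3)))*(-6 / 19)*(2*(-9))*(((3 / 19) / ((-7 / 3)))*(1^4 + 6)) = 1204059.81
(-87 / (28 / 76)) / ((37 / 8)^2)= -105792 / 9583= -11.04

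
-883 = -883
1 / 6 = 0.17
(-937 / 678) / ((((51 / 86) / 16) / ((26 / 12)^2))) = -27236716 / 155601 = -175.04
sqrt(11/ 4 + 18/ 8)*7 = 7*sqrt(5) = 15.65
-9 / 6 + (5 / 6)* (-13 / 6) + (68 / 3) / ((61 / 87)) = 63733 / 2196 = 29.02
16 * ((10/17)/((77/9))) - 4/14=0.81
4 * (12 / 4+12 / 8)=18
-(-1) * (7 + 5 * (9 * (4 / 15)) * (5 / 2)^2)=82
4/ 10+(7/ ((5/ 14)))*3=296/ 5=59.20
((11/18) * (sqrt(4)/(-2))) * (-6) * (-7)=-77/3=-25.67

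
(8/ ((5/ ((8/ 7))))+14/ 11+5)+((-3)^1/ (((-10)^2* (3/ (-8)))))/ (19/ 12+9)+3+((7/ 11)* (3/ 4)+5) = 1474507/ 88900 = 16.59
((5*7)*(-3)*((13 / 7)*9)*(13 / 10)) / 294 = -1521 / 196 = -7.76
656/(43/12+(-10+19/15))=-127.38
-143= -143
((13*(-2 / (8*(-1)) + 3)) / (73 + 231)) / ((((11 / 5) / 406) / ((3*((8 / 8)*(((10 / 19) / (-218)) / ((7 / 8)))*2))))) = -367575 / 865678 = -0.42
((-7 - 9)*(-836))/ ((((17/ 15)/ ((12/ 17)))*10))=240768/ 289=833.11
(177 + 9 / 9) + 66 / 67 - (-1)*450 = 42142 / 67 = 628.99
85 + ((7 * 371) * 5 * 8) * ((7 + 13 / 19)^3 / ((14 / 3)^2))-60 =2164318.44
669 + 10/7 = 4693/7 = 670.43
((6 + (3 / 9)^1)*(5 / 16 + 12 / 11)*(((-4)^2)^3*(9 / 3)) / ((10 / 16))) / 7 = 9611264 / 385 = 24964.32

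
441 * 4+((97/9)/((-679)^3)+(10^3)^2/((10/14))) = 1401764.00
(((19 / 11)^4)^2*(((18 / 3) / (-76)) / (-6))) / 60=893871739 / 51446131440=0.02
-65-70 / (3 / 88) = -6355 / 3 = -2118.33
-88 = -88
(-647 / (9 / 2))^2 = 20672.05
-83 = -83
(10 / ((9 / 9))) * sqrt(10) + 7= 7 + 10 * sqrt(10)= 38.62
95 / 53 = 1.79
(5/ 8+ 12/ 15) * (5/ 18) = 19/ 48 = 0.40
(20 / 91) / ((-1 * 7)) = -0.03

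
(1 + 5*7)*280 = 10080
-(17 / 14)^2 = -289 / 196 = -1.47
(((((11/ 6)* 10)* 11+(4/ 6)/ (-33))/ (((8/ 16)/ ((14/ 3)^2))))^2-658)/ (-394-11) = -61237865272318/ 321521805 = -190462.56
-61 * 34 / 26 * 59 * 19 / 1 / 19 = -61183 / 13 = -4706.38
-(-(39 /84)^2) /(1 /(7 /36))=169 /4032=0.04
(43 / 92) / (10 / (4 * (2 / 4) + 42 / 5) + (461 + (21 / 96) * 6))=2236 / 2216303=0.00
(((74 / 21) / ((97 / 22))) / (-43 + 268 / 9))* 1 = -4884 / 80801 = -0.06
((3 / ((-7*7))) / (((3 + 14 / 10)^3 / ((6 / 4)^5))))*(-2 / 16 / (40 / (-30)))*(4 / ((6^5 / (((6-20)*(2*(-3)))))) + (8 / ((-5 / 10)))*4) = 34968375 / 1068548096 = 0.03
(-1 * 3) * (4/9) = -4/3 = -1.33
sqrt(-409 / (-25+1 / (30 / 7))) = sqrt(9116610) / 743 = 4.06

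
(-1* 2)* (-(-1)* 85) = -170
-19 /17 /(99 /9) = -19 /187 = -0.10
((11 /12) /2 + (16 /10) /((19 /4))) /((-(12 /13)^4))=-51781093 /47278080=-1.10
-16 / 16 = -1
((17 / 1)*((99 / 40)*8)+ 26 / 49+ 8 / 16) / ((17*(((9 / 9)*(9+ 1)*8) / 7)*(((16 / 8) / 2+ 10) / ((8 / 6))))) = 165439 / 785400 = 0.21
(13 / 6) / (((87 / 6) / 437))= 5681 / 87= 65.30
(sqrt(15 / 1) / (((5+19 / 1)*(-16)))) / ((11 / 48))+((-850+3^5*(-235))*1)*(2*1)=-115910 - sqrt(15) / 88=-115910.04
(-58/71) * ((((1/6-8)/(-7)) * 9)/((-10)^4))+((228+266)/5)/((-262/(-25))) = 6137414341/651070000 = 9.43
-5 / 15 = -1 / 3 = -0.33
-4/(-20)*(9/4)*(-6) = -27/10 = -2.70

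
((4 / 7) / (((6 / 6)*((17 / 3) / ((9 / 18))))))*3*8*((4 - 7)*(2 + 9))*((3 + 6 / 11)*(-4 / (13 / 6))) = 31104 / 119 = 261.38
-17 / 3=-5.67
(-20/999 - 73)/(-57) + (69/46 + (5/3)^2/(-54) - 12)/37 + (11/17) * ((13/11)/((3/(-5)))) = -809170/2904093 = -0.28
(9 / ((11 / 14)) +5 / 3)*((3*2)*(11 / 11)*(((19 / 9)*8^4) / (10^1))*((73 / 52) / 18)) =307492352 / 57915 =5309.37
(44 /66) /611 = 2 /1833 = 0.00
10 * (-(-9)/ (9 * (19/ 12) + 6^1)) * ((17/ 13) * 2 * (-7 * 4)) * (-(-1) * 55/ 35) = -59840/ 117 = -511.45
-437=-437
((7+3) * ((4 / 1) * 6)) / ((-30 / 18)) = -144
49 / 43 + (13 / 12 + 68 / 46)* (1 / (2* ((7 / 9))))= 2.79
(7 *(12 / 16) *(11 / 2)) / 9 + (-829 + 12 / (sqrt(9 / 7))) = -19819 / 24 + 4 *sqrt(7) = -815.21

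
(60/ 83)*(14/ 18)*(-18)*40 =-33600/ 83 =-404.82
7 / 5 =1.40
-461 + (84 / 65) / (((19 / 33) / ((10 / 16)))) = -227041 / 494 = -459.60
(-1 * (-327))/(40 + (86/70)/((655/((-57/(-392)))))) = 2938618200/359466451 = 8.17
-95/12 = -7.92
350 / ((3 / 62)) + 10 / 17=368930 / 51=7233.92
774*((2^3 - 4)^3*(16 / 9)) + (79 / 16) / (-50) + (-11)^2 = 70547921 / 800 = 88184.90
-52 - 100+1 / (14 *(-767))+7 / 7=-1621439 / 10738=-151.00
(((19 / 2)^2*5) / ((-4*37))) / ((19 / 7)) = -665 / 592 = -1.12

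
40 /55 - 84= -916 /11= -83.27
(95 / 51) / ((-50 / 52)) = -494 / 255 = -1.94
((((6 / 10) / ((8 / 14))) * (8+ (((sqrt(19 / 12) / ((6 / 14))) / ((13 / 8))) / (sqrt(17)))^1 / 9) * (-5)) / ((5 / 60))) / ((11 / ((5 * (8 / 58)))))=-10080 / 319 - 3920 * sqrt(969) / 634491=-31.79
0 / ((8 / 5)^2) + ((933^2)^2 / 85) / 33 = 252583699707 / 935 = 270142994.34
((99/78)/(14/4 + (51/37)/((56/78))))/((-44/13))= -777/11230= -0.07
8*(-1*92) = -736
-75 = -75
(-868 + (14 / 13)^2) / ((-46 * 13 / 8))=11.60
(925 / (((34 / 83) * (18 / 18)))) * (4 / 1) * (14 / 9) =2149700 / 153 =14050.33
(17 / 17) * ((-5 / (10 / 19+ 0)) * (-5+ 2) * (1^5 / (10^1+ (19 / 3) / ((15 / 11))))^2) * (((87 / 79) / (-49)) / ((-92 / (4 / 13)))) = 10041975 / 1005298847098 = 0.00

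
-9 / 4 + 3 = 3 / 4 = 0.75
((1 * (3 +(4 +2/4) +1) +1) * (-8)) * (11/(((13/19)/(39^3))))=-72478692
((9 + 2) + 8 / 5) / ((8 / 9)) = 567 / 40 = 14.18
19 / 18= 1.06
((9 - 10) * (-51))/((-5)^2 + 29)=17/18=0.94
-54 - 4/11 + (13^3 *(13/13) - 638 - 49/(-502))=8309141/5522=1504.73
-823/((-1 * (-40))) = -823/40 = -20.58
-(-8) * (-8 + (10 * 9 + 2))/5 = 672/5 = 134.40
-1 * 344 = -344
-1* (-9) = 9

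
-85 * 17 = -1445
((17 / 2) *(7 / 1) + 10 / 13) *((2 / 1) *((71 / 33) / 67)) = 111257 / 28743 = 3.87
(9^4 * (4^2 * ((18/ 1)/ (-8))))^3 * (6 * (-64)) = 5059980462358093824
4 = 4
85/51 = 5/3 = 1.67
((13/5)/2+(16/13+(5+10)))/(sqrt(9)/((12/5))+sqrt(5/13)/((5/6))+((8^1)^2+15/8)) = 1631764/6247227 - 145856 *sqrt(65)/406069755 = 0.26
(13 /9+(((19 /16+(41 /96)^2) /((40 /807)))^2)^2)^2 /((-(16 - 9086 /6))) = 45301381878689799330453534227572822040342163649 /199387545965321983461191010338513879040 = 227202665.34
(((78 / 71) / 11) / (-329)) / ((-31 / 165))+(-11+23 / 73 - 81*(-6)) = 25125913452 / 52861417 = 475.32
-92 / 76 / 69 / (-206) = 1 / 11742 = 0.00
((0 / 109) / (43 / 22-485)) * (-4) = 0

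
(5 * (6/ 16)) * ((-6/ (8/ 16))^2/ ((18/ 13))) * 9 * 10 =17550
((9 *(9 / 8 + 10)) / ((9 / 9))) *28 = 5607 / 2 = 2803.50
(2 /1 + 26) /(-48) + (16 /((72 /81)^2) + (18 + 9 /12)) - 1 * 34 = 53 /12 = 4.42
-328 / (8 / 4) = -164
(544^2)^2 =87578116096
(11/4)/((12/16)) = 11/3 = 3.67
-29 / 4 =-7.25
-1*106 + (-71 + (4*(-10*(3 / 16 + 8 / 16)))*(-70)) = 1748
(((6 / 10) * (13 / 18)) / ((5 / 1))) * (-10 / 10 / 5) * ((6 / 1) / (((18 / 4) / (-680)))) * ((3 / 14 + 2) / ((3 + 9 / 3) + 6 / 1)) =13702 / 4725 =2.90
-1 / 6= -0.17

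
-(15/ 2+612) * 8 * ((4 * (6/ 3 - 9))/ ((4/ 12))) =416304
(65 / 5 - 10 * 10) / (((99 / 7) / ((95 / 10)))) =-3857 / 66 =-58.44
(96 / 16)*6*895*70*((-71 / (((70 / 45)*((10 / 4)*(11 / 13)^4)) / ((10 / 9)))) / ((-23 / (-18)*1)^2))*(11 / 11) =-423381912033600 / 7745089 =-54664563.83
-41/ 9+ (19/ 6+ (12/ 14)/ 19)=-3217/ 2394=-1.34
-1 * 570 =-570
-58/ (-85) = 58/ 85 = 0.68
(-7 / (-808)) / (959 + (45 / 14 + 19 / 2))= 0.00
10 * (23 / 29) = 230 / 29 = 7.93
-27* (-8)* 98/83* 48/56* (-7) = -127008/83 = -1530.22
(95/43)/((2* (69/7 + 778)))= 0.00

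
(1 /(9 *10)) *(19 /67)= 19 /6030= 0.00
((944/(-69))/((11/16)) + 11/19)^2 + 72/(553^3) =13128702045991878985/35169496238887857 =373.30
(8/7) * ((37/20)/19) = 74/665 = 0.11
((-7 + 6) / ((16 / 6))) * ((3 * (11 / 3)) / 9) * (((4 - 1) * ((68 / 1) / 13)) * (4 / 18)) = -187 / 117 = -1.60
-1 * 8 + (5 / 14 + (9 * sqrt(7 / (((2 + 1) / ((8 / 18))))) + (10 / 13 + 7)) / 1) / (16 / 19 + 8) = -6.04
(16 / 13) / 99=0.01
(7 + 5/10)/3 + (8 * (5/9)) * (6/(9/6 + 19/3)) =555/94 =5.90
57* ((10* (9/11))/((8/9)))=23085/44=524.66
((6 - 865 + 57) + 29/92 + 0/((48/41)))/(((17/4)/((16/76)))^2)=-4720320/2399567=-1.97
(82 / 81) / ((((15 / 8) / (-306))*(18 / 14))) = -156128 / 1215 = -128.50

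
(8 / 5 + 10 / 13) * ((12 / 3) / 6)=308 / 195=1.58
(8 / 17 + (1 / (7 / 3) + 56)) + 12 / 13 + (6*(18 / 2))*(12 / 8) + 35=268903 / 1547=173.82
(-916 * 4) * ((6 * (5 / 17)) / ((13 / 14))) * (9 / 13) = -13849920 / 2873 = -4820.72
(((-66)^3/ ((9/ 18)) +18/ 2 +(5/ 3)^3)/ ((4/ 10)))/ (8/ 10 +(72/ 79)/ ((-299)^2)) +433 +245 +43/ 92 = -31510737498846703/ 17543918196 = -1796106.04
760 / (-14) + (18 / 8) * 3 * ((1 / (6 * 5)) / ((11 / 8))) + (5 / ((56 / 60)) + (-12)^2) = 73331 / 770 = 95.24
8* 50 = 400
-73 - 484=-557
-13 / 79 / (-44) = 13 / 3476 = 0.00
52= 52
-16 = -16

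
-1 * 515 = -515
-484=-484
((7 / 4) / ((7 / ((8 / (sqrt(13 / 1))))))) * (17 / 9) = 1.05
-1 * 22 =-22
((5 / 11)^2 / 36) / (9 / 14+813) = 175 / 24809598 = 0.00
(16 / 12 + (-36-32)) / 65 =-40 / 39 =-1.03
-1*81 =-81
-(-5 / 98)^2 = -25 / 9604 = -0.00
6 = 6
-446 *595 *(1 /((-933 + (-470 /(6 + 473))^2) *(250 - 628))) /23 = -4349054155 /132799330413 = -0.03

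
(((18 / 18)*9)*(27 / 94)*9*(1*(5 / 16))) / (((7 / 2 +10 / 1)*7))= 405 / 5264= 0.08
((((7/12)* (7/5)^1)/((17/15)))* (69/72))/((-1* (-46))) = 49/3264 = 0.02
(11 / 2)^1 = 11 / 2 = 5.50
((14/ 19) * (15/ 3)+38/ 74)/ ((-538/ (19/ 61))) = -2951/ 1214266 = -0.00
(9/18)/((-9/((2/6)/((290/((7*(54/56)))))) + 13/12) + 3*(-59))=-6/16031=-0.00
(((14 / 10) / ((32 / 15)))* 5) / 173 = 0.02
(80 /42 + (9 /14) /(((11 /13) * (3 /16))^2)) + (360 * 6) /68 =2557652 /43197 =59.21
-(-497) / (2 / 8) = 1988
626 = 626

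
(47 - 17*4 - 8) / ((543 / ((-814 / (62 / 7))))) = 82621 / 16833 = 4.91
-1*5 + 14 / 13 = -51 / 13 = -3.92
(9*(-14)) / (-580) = 63 / 290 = 0.22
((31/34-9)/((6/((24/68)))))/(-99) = 25/5202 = 0.00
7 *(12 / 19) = 84 / 19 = 4.42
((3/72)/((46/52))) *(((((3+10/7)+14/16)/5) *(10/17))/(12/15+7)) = 165/43792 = 0.00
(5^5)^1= 3125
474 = 474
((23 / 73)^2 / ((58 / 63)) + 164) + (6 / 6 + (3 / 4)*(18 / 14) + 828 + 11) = 4349095777 / 4327148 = 1005.07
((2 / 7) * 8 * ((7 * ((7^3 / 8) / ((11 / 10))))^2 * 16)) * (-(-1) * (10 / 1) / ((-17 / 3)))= -9882516000 / 2057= -4804334.47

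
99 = 99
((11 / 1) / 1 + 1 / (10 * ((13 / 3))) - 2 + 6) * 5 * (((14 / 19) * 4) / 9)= 6076 / 247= 24.60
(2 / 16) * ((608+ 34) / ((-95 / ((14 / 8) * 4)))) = -5.91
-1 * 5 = -5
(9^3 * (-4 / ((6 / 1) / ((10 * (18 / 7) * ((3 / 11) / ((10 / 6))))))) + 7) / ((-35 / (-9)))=-282465 / 539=-524.05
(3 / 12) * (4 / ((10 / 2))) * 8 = 8 / 5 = 1.60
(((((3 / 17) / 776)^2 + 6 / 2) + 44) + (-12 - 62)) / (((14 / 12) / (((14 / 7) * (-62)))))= 436986476667 / 152275256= 2869.71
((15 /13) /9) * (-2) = -10 /39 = -0.26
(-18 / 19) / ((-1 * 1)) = 18 / 19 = 0.95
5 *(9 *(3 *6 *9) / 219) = 2430 / 73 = 33.29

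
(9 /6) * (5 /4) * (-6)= -45 /4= -11.25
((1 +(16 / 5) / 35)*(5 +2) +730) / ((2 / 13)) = 239733 / 50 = 4794.66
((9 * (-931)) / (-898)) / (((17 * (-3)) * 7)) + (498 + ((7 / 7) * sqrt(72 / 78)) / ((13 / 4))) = 8 * sqrt(39) / 169 + 7602069 / 15266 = 498.27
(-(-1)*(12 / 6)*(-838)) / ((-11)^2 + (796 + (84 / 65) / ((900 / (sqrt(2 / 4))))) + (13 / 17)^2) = -6105133070975250000 / 3342468470046032471 + 4776858313500*sqrt(2) / 3342468470046032471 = -1.83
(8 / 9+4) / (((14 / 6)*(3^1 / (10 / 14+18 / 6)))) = 1144 / 441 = 2.59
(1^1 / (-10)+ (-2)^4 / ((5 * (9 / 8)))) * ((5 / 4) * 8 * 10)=2470 / 9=274.44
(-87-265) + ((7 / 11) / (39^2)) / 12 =-70671737 / 200772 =-352.00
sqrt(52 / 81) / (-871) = -2*sqrt(13) / 7839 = -0.00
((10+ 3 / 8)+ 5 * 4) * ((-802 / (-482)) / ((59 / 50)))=2436075 / 56876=42.83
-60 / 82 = -30 / 41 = -0.73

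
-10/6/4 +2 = 19/12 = 1.58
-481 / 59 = -8.15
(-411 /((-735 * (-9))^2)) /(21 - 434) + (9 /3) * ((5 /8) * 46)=2078296896923 /24096195900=86.25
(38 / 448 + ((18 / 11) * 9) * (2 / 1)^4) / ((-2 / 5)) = -2904085 / 4928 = -589.30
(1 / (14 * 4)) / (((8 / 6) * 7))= 3 / 1568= 0.00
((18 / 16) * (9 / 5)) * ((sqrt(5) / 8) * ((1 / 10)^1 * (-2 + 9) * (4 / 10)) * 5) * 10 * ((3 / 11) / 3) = 567 * sqrt(5) / 1760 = 0.72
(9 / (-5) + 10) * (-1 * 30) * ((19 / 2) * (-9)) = 21033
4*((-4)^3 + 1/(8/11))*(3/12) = -501/8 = -62.62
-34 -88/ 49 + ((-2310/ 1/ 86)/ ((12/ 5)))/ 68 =-20609109/ 573104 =-35.96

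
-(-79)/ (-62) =-79/ 62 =-1.27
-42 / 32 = -21 / 16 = -1.31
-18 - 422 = -440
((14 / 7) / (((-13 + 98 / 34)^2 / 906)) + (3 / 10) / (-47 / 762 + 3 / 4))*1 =703566921 / 38792020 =18.14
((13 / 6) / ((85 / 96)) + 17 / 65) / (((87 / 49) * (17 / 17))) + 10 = 1108007 / 96135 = 11.53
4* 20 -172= -92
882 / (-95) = -882 / 95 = -9.28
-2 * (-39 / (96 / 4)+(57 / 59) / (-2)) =995 / 236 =4.22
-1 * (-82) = 82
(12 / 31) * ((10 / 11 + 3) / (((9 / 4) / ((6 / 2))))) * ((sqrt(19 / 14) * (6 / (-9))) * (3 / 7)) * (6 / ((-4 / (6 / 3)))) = 2064 * sqrt(266) / 16709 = 2.01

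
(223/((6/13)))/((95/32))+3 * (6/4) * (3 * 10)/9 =50659/285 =177.75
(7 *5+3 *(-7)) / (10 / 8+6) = 56 / 29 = 1.93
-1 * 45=-45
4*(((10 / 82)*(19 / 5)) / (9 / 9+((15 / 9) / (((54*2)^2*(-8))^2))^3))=1.85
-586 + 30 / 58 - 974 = -1559.48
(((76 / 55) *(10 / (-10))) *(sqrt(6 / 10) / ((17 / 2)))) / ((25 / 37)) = -5624 *sqrt(15) / 116875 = -0.19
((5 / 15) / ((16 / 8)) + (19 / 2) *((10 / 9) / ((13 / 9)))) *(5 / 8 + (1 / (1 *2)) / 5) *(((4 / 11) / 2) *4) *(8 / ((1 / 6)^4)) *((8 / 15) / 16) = 442656 / 325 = 1362.02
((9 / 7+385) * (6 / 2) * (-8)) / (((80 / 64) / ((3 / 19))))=-778752 / 665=-1171.06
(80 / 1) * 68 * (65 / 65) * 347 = 1887680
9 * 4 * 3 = 108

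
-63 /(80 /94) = -74.02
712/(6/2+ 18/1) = 712/21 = 33.90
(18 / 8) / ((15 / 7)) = 21 / 20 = 1.05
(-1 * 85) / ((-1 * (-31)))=-2.74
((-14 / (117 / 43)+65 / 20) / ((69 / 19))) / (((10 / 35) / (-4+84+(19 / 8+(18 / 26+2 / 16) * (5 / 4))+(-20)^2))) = -882.99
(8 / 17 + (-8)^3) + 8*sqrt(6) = -8696 / 17 + 8*sqrt(6) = -491.93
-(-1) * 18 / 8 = 2.25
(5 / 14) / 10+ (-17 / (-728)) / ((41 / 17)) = 0.05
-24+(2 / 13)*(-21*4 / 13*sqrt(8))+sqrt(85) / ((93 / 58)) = -21.06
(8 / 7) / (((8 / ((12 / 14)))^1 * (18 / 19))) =19 / 147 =0.13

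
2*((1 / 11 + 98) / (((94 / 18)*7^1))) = 5.37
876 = 876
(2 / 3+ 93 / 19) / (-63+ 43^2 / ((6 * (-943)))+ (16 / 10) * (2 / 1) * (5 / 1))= -597862 / 5087725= -0.12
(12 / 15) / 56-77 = -5389 / 70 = -76.99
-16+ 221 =205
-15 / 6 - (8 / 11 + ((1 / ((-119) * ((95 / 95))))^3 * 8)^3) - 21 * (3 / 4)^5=-442582210360567034920147 / 53903292615034082784256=-8.21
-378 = -378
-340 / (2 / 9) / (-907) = 1530 / 907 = 1.69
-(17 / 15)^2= -289 / 225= -1.28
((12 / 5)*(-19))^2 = 2079.36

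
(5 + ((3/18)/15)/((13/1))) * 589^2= 2029834771/1170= 1734901.51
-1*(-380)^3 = 54872000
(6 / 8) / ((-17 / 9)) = -27 / 68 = -0.40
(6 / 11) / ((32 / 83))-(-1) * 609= 107433 / 176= 610.41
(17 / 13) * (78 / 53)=1.92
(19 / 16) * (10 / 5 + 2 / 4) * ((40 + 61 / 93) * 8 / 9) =359195 / 3348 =107.29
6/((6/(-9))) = -9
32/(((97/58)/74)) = 137344/97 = 1415.92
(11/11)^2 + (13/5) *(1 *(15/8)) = 47/8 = 5.88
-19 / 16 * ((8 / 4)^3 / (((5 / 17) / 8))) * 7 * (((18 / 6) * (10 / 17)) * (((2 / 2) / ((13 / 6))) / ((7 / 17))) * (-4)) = 186048 / 13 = 14311.38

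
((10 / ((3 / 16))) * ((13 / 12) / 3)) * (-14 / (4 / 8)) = -14560 / 27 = -539.26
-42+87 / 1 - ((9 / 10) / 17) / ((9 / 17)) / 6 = 2699 / 60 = 44.98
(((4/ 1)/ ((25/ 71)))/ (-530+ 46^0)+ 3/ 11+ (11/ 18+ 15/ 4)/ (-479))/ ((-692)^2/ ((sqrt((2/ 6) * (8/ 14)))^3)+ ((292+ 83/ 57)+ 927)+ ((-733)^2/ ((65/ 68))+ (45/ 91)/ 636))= -681436673473492180537111/ 164182941538359562328922261452145+ 25647840055147273633734792 * sqrt(21)/ 2769218947280331284614488809826179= 0.00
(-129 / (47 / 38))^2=24029604 / 2209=10878.05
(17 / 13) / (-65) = -17 / 845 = -0.02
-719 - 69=-788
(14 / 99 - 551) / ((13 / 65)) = -272675 / 99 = -2754.29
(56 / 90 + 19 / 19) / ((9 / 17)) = 1241 / 405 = 3.06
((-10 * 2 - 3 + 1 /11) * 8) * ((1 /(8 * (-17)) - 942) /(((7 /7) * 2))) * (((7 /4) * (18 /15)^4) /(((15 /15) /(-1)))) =-36610595784 /116875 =-313245.74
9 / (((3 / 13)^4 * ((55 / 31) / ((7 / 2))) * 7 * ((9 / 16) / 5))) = 7949.64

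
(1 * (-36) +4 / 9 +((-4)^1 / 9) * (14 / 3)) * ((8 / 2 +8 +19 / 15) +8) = -324104 / 405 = -800.26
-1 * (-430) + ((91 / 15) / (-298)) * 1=1922009 / 4470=429.98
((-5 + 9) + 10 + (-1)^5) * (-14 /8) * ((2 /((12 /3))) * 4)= -91 /2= -45.50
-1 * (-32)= 32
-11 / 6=-1.83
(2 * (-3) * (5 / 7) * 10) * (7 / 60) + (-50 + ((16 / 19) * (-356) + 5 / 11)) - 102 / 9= -229274 / 627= -365.67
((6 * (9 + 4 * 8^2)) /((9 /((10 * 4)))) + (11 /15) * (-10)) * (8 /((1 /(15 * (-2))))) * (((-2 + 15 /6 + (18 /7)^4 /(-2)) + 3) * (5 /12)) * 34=3174313239400 /7203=440693216.63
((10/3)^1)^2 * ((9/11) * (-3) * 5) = -1500/11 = -136.36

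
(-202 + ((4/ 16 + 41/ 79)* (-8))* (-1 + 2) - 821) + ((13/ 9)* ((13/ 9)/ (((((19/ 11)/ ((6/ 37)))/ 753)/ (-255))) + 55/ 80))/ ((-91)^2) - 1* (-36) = -5082549120469/ 5094297936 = -997.69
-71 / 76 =-0.93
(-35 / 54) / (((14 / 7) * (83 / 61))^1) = -2135 / 8964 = -0.24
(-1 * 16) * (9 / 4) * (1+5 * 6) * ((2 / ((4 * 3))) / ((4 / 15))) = -1395 / 2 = -697.50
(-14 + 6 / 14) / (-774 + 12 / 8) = 38 / 2163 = 0.02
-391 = -391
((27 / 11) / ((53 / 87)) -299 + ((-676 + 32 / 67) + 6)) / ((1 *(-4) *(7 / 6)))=8073015 / 39061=206.68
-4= -4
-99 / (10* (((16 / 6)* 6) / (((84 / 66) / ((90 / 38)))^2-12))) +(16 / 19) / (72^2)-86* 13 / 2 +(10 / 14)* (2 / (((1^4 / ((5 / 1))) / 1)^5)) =115911700823 / 29625750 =3912.53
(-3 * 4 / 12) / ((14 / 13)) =-13 / 14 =-0.93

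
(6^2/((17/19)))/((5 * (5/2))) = 1368/425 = 3.22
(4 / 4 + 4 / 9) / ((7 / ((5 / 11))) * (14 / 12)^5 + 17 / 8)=56160 / 1376759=0.04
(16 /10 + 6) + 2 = 48 /5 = 9.60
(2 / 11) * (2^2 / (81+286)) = 8 / 4037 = 0.00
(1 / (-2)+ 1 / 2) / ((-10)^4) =0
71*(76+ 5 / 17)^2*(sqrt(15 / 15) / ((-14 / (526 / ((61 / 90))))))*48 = -135699358998240 / 123403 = -1099643922.74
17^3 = 4913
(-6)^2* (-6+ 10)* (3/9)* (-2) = -96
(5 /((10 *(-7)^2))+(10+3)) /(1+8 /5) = 5.00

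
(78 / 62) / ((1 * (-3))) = -13 / 31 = -0.42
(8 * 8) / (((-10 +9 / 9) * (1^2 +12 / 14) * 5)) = -448 / 585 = -0.77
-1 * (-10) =10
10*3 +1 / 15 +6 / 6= 466 / 15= 31.07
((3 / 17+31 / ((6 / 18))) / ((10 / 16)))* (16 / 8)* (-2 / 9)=-5632 / 85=-66.26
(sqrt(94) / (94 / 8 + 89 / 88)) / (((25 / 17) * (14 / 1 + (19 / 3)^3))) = 40392 * sqrt(94) / 203178775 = 0.00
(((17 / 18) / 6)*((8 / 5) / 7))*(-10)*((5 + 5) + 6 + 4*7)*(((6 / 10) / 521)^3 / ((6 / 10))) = -2992 / 74245899525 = -0.00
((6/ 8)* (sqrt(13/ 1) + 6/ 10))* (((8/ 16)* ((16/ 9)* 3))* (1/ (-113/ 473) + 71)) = 9060/ 113 + 15100* sqrt(13)/ 113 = 561.98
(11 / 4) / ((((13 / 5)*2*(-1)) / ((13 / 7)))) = -55 / 56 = -0.98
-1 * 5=-5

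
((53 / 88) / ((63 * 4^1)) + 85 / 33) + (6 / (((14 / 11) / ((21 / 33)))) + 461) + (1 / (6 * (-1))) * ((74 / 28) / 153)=75383633 / 161568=466.58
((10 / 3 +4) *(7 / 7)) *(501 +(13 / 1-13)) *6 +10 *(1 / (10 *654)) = 14416777 / 654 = 22044.00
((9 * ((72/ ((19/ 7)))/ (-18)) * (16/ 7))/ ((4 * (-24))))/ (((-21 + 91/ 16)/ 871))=-83616/ 4655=-17.96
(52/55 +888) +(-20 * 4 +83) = 49057/55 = 891.95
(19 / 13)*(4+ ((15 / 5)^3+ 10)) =59.92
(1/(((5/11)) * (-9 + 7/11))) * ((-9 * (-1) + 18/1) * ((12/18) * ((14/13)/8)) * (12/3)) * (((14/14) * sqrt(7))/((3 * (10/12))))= -7623 * sqrt(7)/7475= -2.70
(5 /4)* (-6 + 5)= -5 /4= -1.25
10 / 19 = 0.53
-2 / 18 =-1 / 9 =-0.11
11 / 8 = 1.38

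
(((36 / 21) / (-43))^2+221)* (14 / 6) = 515.67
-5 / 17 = -0.29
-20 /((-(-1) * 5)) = -4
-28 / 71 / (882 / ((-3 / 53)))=0.00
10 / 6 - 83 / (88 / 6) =-3.99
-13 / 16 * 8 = -13 / 2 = -6.50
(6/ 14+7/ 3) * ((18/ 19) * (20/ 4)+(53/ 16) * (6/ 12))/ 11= 112723/ 70224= 1.61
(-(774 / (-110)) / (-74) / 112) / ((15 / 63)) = -1161 / 325600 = -0.00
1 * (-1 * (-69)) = 69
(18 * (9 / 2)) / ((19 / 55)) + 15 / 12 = 17915 / 76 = 235.72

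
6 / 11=0.55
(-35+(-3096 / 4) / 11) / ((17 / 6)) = -6954 / 187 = -37.19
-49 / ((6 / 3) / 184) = -4508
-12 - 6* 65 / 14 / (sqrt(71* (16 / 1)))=-12 - 195* sqrt(71) / 1988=-12.83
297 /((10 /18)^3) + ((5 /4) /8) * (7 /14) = 13857457 /8000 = 1732.18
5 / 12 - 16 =-187 / 12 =-15.58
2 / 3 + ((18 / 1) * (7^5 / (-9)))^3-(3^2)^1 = -113941476238657 / 3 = -37980492079552.33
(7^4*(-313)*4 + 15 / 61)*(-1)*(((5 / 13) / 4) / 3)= 916845785 / 9516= 96347.81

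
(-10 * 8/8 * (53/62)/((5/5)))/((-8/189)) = 50085/248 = 201.96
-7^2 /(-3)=49 /3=16.33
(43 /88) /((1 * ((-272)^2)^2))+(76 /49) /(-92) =-9151913083571 /542852952621056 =-0.02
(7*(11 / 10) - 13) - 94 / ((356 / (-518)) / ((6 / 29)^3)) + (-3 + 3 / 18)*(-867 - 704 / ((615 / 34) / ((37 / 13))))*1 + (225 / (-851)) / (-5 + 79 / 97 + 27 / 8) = 77099137557172431056 / 27867879800642115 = 2766.60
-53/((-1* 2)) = 53/2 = 26.50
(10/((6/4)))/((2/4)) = 40/3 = 13.33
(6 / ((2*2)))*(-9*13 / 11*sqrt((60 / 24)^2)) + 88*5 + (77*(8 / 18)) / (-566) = 44833159 / 112068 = 400.05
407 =407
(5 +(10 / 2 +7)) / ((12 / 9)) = 51 / 4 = 12.75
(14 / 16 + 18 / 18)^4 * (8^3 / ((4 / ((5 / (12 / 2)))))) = 84375 / 64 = 1318.36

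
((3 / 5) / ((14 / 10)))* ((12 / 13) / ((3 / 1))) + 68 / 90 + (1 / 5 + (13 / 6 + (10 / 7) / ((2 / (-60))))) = -324349 / 8190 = -39.60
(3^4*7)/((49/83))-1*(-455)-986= 3006/7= 429.43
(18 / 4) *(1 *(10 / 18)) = 5 / 2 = 2.50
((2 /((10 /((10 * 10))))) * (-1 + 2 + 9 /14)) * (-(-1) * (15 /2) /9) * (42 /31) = 1150 /31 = 37.10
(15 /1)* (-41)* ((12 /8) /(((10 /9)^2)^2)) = -2421009 /4000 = -605.25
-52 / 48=-13 / 12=-1.08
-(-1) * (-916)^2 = 839056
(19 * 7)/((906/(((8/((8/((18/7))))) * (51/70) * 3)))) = 8721/10570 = 0.83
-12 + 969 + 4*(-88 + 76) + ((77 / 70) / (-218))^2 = 4319931721 / 4752400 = 909.00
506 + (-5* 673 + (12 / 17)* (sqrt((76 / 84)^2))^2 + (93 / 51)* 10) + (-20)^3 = -27089627 / 2499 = -10840.19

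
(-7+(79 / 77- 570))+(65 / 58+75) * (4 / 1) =-606240 / 2233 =-271.49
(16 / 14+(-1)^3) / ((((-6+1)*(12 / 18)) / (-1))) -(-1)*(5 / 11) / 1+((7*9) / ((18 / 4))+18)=25023 / 770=32.50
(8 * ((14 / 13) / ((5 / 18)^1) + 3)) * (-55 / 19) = -39336 / 247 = -159.26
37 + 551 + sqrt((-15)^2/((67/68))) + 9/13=30*sqrt(1139)/67 + 7653/13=603.80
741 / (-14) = -52.93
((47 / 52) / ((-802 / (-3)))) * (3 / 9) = 47 / 41704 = 0.00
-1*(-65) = 65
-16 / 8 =-2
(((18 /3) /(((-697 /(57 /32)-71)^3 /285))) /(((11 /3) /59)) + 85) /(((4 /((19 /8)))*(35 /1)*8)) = 65010736715282525 /360679943925613312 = 0.18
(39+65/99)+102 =141.66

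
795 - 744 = 51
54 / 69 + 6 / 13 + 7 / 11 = 6185 / 3289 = 1.88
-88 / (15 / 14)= -1232 / 15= -82.13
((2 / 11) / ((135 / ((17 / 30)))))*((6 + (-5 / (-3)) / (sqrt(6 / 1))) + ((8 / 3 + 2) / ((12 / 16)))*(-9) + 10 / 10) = -833 / 22275 + 17*sqrt(6) / 80190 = -0.04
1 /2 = 0.50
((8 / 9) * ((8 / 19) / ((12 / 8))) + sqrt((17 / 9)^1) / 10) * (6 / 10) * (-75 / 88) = -80 / 627 - 3 * sqrt(17) / 176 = -0.20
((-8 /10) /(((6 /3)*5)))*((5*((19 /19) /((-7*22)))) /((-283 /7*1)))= -1 /15565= -0.00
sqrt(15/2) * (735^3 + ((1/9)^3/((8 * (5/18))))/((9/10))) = 1087408313.46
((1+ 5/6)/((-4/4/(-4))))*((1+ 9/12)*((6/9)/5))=77/45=1.71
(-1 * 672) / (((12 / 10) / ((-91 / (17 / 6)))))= 17985.88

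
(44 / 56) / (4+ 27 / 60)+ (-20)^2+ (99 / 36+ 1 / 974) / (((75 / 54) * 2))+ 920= 40084336913 / 30340100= 1321.17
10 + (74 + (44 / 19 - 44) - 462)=-7974 / 19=-419.68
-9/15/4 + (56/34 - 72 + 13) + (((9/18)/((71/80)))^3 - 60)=-14277142361/121689740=-117.32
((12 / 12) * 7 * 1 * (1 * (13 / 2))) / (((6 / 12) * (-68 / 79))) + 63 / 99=-78603 / 748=-105.08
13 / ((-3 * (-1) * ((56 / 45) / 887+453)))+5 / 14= 92829265 / 253141714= 0.37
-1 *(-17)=17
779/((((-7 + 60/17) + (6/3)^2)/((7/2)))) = 92701/18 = 5150.06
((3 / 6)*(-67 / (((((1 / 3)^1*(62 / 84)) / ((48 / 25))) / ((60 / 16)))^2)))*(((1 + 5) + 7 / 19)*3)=-250205887008 / 456475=-548126.16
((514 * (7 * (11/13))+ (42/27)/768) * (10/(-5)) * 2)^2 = 18709222238792281/126157824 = 148300134.27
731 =731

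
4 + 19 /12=67 /12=5.58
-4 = -4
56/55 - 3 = -109/55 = -1.98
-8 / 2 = -4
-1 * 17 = -17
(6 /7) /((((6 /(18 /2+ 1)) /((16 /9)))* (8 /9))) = 20 /7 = 2.86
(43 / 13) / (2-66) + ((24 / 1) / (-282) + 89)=3474907 / 39104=88.86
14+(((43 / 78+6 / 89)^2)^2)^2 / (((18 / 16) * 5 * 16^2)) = 21746925197092949711948048699434637 / 1553350145518881978444307240132608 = 14.00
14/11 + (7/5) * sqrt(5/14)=sqrt(70)/10 + 14/11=2.11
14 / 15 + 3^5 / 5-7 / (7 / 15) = 518 / 15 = 34.53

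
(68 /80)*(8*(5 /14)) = 17 /7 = 2.43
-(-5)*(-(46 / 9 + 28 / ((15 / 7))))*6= -1636 / 3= -545.33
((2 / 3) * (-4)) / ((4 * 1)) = -2 / 3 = -0.67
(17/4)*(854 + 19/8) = 116467/32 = 3639.59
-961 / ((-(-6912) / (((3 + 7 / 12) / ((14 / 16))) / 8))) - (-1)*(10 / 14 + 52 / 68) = 13895653 / 9870336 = 1.41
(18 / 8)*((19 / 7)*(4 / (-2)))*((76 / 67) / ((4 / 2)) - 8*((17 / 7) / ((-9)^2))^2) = -114585941 / 16753149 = -6.84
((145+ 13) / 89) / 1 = 158 / 89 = 1.78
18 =18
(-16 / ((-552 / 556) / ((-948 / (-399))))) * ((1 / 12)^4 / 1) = 10981 / 5946696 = 0.00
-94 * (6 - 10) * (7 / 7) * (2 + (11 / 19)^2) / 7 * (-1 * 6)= -1901808 / 2527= -752.60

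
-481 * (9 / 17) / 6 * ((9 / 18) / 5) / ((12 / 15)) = -1443 / 272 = -5.31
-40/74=-20/37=-0.54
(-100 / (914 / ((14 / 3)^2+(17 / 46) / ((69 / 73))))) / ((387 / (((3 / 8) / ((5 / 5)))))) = -0.00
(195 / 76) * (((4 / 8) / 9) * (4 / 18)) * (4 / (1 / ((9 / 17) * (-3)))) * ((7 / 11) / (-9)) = 455 / 31977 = 0.01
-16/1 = -16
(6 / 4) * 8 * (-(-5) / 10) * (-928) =-5568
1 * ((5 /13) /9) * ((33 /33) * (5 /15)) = 5 /351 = 0.01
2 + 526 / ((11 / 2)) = 1074 / 11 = 97.64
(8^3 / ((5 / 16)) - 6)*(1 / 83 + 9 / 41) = 6431656 / 17015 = 378.00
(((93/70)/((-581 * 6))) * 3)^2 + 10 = 66161964649/6616195600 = 10.00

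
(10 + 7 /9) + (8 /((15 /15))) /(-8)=88 /9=9.78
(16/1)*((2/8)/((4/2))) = 2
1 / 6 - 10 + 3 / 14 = -202 / 21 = -9.62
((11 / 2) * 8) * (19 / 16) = 209 / 4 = 52.25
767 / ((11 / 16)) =12272 / 11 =1115.64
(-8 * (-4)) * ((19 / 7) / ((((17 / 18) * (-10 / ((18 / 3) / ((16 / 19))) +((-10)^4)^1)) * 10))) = 9747 / 10596950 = 0.00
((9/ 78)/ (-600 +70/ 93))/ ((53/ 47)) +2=153578767/ 76795940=2.00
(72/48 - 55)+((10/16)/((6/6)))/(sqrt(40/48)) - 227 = -279.82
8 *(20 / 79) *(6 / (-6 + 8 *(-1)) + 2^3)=8480 / 553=15.33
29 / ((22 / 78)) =1131 / 11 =102.82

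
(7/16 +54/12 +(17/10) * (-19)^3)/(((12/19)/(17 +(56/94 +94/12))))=-127042518821/270720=-469276.44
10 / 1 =10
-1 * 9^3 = -729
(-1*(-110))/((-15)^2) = 22/45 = 0.49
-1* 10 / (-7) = 1.43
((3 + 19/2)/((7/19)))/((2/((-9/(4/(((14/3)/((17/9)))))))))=-12825/136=-94.30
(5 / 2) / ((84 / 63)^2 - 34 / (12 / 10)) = -45 / 478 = -0.09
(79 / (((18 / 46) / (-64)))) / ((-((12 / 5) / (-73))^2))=968279300 / 81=11954065.43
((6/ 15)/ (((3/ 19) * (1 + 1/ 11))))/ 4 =209/ 360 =0.58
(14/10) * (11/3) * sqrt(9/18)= 77 * sqrt(2)/30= 3.63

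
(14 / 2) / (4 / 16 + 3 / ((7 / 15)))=1.05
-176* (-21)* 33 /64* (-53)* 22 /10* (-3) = 666631.35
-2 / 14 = -1 / 7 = -0.14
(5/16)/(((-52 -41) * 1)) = -0.00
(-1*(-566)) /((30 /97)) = 27451 /15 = 1830.07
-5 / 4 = -1.25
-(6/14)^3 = -27/343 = -0.08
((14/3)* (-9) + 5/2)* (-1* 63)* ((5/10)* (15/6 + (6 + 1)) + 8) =253827/8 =31728.38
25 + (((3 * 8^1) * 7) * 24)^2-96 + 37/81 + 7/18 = 2633626523/162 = 16256953.85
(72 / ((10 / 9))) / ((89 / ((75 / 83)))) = 4860 / 7387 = 0.66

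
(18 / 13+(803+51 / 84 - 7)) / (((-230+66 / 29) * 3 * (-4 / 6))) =8423601 / 4807712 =1.75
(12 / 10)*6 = 36 / 5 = 7.20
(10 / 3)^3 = 1000 / 27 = 37.04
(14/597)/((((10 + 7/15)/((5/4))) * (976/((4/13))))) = 0.00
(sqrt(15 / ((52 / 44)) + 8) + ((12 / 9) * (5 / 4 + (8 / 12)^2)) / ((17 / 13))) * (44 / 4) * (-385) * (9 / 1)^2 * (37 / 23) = -12692295 * sqrt(3497) / 299-372777405 / 391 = -3463643.80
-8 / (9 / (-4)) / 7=32 / 63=0.51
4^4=256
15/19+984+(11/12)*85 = 242297/228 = 1062.71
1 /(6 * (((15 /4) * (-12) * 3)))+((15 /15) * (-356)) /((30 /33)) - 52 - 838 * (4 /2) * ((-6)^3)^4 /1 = -2955112628419477 /810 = -3648287195579.60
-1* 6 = -6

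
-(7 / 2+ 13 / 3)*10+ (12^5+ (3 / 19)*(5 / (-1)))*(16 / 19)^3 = 58064494949 / 390963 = 148516.60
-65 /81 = -0.80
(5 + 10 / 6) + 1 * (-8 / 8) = 17 / 3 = 5.67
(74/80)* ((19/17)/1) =703/680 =1.03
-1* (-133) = 133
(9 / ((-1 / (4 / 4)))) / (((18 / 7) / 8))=-28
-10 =-10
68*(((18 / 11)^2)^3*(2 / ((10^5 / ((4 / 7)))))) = 0.01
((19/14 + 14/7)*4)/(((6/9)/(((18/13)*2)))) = 5076/91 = 55.78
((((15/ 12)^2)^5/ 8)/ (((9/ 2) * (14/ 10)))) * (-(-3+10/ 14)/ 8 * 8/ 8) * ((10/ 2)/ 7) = 244140625/ 6473908224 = 0.04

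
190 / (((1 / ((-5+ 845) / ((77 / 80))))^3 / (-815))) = -137001369600000000 / 1331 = -102931156724267.47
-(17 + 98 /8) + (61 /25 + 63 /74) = -96047 /3700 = -25.96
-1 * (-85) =85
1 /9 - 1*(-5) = 46 /9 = 5.11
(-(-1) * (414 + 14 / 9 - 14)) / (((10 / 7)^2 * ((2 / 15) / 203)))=17974229 / 60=299570.48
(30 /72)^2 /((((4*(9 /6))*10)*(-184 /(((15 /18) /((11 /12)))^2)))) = -125 /9618048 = -0.00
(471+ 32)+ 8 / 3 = 1517 / 3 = 505.67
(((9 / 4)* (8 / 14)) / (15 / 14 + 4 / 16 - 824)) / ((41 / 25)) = -180 / 188887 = -0.00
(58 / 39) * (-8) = -464 / 39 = -11.90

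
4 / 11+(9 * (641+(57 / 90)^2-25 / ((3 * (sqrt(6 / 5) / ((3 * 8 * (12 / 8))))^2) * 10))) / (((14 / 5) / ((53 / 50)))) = -135630837 / 154000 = -880.72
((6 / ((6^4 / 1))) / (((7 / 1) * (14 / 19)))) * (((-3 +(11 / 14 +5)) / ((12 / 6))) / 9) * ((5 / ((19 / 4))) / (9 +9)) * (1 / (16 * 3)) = 0.00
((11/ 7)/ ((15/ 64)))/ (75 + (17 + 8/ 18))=33/ 455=0.07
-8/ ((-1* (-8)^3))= -1/ 64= -0.02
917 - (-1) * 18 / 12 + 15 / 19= 34933 / 38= 919.29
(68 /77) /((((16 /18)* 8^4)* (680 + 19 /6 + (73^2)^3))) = 459 /286377627079233536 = 0.00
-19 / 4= -4.75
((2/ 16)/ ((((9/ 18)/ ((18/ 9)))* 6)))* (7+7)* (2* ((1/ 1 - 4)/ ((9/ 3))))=-7/ 3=-2.33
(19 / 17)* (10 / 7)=190 / 119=1.60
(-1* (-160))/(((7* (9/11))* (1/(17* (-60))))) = -598400/21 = -28495.24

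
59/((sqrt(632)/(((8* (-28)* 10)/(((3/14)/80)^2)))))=-41445376000* sqrt(158)/711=-732714906.05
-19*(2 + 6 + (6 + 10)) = -456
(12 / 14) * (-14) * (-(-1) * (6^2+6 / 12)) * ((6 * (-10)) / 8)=3285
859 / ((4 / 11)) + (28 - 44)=9385 / 4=2346.25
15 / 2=7.50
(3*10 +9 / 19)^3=194104539 / 6859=28299.25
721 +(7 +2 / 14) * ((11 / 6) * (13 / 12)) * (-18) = 6519 / 14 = 465.64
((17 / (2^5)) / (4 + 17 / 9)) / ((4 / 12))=459 / 1696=0.27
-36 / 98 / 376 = -9 / 9212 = -0.00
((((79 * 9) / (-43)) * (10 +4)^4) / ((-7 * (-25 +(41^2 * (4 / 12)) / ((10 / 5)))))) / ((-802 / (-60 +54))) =70235424 / 26399033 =2.66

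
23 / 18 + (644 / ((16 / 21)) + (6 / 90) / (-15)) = 846.52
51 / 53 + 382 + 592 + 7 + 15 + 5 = 53104 / 53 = 1001.96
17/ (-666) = -17/ 666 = -0.03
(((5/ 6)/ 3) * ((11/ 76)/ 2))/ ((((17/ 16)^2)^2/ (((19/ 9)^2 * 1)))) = 4280320/ 60886809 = 0.07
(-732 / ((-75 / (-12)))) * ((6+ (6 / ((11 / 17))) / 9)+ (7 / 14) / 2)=-234484 / 275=-852.67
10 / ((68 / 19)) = 95 / 34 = 2.79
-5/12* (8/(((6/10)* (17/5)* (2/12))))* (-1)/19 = 500/969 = 0.52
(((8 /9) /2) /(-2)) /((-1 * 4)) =1 /18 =0.06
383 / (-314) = -383 / 314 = -1.22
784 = 784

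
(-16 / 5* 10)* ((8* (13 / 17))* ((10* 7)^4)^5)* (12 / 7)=-45522627812306183884800000000000000000000 / 17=-2677801636018010816752941000000000000000.00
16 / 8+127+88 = 217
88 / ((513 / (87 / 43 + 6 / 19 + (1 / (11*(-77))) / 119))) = 1540916848 / 3840405723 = 0.40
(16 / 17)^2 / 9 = 256 / 2601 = 0.10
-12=-12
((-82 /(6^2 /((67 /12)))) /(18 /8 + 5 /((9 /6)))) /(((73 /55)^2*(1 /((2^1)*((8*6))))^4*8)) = -73152921600 /5329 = -13727326.25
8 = 8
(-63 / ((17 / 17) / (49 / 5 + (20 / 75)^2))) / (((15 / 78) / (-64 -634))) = 282146956 / 125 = 2257175.65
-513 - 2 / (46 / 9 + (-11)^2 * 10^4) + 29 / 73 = -203752761317 / 397486679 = -512.60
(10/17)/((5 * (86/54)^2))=1458/31433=0.05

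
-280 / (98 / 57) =-1140 / 7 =-162.86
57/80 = 0.71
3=3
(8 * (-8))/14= -32/7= -4.57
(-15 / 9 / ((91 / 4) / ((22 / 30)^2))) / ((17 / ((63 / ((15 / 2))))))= -968 / 49725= -0.02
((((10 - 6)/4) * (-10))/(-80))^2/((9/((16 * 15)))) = 5/12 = 0.42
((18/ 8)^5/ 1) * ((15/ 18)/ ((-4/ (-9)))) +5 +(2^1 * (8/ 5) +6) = 5010307/ 40960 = 122.32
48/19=2.53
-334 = -334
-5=-5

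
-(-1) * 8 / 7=8 / 7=1.14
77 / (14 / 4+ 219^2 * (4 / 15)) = 770 / 127931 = 0.01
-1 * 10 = -10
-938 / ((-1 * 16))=469 / 8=58.62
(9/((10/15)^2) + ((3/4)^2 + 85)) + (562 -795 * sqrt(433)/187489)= 10685/16 -795 * sqrt(433)/187489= 667.72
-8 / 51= -0.16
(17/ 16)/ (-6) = -17/ 96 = -0.18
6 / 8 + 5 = 23 / 4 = 5.75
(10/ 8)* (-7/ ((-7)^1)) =5/ 4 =1.25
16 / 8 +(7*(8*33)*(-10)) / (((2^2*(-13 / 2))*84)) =136 / 13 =10.46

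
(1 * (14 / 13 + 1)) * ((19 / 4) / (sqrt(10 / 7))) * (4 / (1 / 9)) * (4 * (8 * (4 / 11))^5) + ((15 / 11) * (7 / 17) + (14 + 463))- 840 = -67776 / 187 + 309841625088 * sqrt(70) / 10468315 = 247272.55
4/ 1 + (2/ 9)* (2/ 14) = 254/ 63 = 4.03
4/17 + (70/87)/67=24506/99093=0.25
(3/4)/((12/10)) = 5/8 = 0.62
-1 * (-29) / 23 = 29 / 23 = 1.26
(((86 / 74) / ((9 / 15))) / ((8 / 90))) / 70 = 0.31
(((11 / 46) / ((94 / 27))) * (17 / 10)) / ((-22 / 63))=-28917 / 86480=-0.33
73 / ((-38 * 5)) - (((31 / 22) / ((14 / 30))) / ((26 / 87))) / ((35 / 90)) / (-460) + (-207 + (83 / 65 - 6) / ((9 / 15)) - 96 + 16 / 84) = -2930240179 / 9421720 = -311.01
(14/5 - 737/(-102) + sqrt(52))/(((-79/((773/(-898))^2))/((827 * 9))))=-7579866292737/10830005720 - 4447408347 * sqrt(13)/31852958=-1203.31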